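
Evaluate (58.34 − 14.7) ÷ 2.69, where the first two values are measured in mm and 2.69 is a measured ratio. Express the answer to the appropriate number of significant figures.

58.34 mm − 14.7 mm = 43.64 mm; the difference is limited to 1 decimal place (3 s.f.).
Carrying full precision, 43.64 ÷ 2.69 = 16.2230483271… mm; 2.69 has 3 s.f., so the result keeps min(3, 3) = 3 s.f.
Rounded to 3 significant figures: 16.2 mm.

16.2 mm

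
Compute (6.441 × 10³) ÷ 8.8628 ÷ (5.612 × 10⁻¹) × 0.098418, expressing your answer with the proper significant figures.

127.4

(6.441 × 10³) ÷ 8.8628 ÷ (5.612 × 10⁻¹) × 0.098418 = 127.449819005…
Multiplication/division keeps the fewest significant figures: 6.441 × 10³ → 4 s.f., 8.8628 → 5 s.f., 5.612 × 10⁻¹ → 4 s.f., 0.098418 → 5 s.f.; limit is 4.
Rounded to 4 significant figures: 127.4.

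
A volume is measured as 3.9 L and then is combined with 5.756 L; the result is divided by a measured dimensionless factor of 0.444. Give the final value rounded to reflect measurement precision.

3.9 L + 5.756 L = 9.656 L; the sum is limited to 1 decimal place (2 s.f.).
Carrying full precision, 9.656 ÷ 0.444 = 21.7477477477… L; 0.444 has 3 s.f., so the result keeps min(2, 3) = 2 s.f.
Rounded to 2 significant figures: 22 L.

22 L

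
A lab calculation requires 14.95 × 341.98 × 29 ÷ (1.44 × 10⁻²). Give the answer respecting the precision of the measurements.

14.95 × 341.98 × 29 ÷ (1.44 × 10⁻²) = 10296210.3472…
Multiplication/division keeps the fewest significant figures: 14.95 → 4 s.f., 341.98 → 5 s.f., 29 → 2 s.f., 1.44 × 10⁻² → 3 s.f.; limit is 2.
Rounded to 2 significant figures: 1.0 × 10⁷.

1.0 × 10⁷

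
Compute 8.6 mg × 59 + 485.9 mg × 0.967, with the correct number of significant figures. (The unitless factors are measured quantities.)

9.8 × 10² mg

8.6 × 59 = 507.4 → 5.1 × 10² mg (2 s.f., last digit at the 10^1 place).
485.9 × 0.967 = 469.8653 → 470. mg (3 s.f., last digit at the 10^0 place).
Sum: 977.2653 mg; keep the coarser place, 10^1.
Result: 9.8 × 10² mg.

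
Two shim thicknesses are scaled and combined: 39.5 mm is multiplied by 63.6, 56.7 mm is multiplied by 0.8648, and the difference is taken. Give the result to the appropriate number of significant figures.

39.5 × 63.6 = 2512.2 → 2.51 × 10³ mm (3 s.f., last digit at the 10^1 place).
56.7 × 0.8648 = 49.03416 → 49.0 mm (3 s.f., last digit at the 10^-1 place).
Difference: 2463.16584 mm; keep the coarser place, 10^1.
Result: 2.46 × 10³ mm.

2.46 × 10³ mm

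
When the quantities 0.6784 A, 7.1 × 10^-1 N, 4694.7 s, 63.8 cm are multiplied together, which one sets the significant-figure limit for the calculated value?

7.1 × 10^-1 N

0.6784 A → 4 s.f.; 7.1 × 10^-1 N → 2 s.f.; 4694.7 s → 5 s.f.; 63.8 cm → 3 s.f.
The fewest is 2 significant figures, from 7.1 × 10^-1 N.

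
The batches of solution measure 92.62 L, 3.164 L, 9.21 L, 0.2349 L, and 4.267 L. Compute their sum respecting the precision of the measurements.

109.50 L

92.62 L + 3.164 L + 9.21 L + 0.2349 L + 4.267 L = 109.4959 L.
Addition/subtraction keeps the fewest decimal places: 92.62 → 2 decimal places, 3.164 → 3 decimal places, 9.21 → 2 decimal places, 0.2349 → 4 decimal places, 4.267 → 3 decimal places; limit is 2.
Rounded to 2 decimal places: 109.50 L.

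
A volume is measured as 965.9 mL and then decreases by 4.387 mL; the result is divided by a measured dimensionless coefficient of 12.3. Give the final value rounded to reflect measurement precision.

965.9 mL − 4.387 mL = 961.513 mL; the difference is limited to 1 decimal place (4 s.f.).
Carrying full precision, 961.513 ÷ 12.3 = 78.1717886179… mL; 12.3 has 3 s.f., so the result keeps min(4, 3) = 3 s.f.
Rounded to 3 significant figures: 78.2 mL.

78.2 mL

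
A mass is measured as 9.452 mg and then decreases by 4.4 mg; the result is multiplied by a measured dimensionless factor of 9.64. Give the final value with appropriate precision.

9.452 mg − 4.4 mg = 5.052 mg; the difference is limited to 1 decimal place (2 s.f.).
Carrying full precision, 5.052 × 9.64 = 48.70128 mg; 9.64 has 3 s.f., so the result keeps min(2, 3) = 2 s.f.
Rounded to 2 significant figures: 49 mg.

49 mg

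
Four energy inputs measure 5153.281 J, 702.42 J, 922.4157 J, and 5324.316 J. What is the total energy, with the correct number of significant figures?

12102.43 J

5153.281 J + 702.42 J + 922.4157 J + 5324.316 J = 12102.4327 J.
Addition/subtraction keeps the fewest decimal places: 5153.281 → 3 decimal places, 702.42 → 2 decimal places, 922.4157 → 4 decimal places, 5324.316 → 3 decimal places; limit is 2.
Rounded to 2 decimal places: 12102.43 J.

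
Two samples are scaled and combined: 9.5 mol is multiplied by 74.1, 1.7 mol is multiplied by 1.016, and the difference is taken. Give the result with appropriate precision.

7.0 × 10² mol

9.5 × 74.1 = 703.95 → 7.0 × 10² mol (2 s.f., last digit at the 10^1 place).
1.7 × 1.016 = 1.7272 → 1.7 mol (2 s.f., last digit at the 10^-1 place).
Difference: 702.2228 mol; keep the coarser place, 10^1.
Result: 7.0 × 10² mol.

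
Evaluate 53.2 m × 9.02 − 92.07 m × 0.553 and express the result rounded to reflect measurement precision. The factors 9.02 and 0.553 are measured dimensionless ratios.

53.2 × 9.02 = 479.864 → 480. m (3 s.f., last digit at the 10^0 place).
92.07 × 0.553 = 50.91471 → 50.9 m (3 s.f., last digit at the 10^-1 place).
Difference: 428.94929 m; keep the coarser place, 10^0.
Result: 4.29 × 10² m.

4.29 × 10² m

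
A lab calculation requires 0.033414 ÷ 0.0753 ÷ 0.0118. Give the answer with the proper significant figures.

0.033414 ÷ 0.0753 ÷ 0.0118 = 37.6055101627…
Multiplication/division keeps the fewest significant figures: 0.033414 → 5 s.f., 0.0753 → 3 s.f., 0.0118 → 3 s.f.; limit is 3.
Rounded to 3 significant figures: 37.6.

37.6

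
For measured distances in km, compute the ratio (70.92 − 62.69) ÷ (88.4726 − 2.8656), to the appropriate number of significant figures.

70.92 − 62.69 = 8.23, limited to 2 d.p. → 3 s.f.; 88.4726 − 2.8656 = 85.6070, limited to 4 d.p. → 6 s.f.
Carrying full precision, 8.23 ÷ 85.6070 = 0.0961369981427…; keep min(3, 6) = 3 s.f.
Rounded to 3 significant figures: 0.0961.

0.0961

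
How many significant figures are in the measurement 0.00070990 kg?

0.00070990: leading zeros are not significant; trailing zeros after a decimal point are significant; zeros between nonzero digits are significant.

5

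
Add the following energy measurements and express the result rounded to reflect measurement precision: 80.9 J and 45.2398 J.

80.9 J + 45.2398 J = 126.1398 J.
Addition/subtraction keeps the fewest decimal places: 80.9 → 1 decimal place, 45.2398 → 4 decimal places; limit is 1.
Rounded to 1 decimal place: 126.1 J.

126.1 J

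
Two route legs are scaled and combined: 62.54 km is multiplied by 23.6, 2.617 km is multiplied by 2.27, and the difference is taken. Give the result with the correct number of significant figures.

62.54 × 23.6 = 1475.944 → 1.48 × 10³ km (3 s.f., last digit at the 10^1 place).
2.617 × 2.27 = 5.94059 → 5.94 km (3 s.f., last digit at the 10^-2 place).
Difference: 1470.00341 km; keep the coarser place, 10^1.
Result: 1.47 × 10³ km.

1.47 × 10³ km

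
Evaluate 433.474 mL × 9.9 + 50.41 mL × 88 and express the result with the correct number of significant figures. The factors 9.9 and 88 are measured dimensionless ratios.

8.7 × 10³ mL

433.474 × 9.9 = 4291.3926 → 4.3 × 10³ mL (2 s.f., last digit at the 10^2 place).
50.41 × 88 = 4436.08 → 4.4 × 10³ mL (2 s.f., last digit at the 10^2 place).
Sum: 8727.4726 mL; keep the coarser place, 10^2.
Result: 8.7 × 10³ mL.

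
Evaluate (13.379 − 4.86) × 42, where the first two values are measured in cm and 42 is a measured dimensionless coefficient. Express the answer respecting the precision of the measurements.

3.6 × 10^2 cm

13.379 cm − 4.86 cm = 8.519 cm; the difference is limited to 2 decimal places (3 s.f.).
Carrying full precision, 8.519 × 42 = 357.798 cm; 42 has 2 s.f., so the result keeps min(3, 2) = 2 s.f.
Rounded to 2 significant figures: 3.6 × 10^2 cm.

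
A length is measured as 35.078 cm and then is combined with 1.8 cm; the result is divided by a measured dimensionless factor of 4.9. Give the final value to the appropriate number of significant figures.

7.5 cm

35.078 cm + 1.8 cm = 36.878 cm; the sum is limited to 1 decimal place (3 s.f.).
Carrying full precision, 36.878 ÷ 4.9 = 7.52612244898… cm; 4.9 has 2 s.f., so the result keeps min(3, 2) = 2 s.f.
Rounded to 2 significant figures: 7.5 cm.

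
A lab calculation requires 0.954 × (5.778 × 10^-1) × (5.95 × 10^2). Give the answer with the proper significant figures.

0.954 × (5.778 × 10^-1) × (5.95 × 10^2) = 327.976614
Multiplication/division keeps the fewest significant figures: 0.954 → 3 s.f., 5.778 × 10^-1 → 4 s.f., 5.95 × 10^2 → 3 s.f.; limit is 3.
Rounded to 3 significant figures: 328.

328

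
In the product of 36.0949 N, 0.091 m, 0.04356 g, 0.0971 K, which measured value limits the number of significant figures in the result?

0.091 m

36.0949 N → 6 s.f.; 0.091 m → 2 s.f.; 0.04356 g → 4 s.f.; 0.0971 K → 3 s.f.
The fewest is 2 significant figures, from 0.091 m.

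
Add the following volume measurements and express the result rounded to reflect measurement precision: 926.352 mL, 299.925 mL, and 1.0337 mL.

1227.311 mL

926.352 mL + 299.925 mL + 1.0337 mL = 1227.3107 mL.
Addition/subtraction keeps the fewest decimal places: 926.352 → 3 decimal places, 299.925 → 3 decimal places, 1.0337 → 4 decimal places; limit is 3.
Rounded to 3 decimal places: 1227.311 mL.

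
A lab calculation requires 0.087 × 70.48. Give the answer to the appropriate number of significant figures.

6.1

0.087 × 70.48 = 6.13176
Multiplication/division keeps the fewest significant figures: 0.087 → 2 s.f., 70.48 → 4 s.f.; limit is 2.
Rounded to 2 significant figures: 6.1.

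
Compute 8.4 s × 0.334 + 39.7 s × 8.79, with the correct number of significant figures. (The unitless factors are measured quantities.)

8.4 × 0.334 = 2.8056 → 2.8 s (2 s.f., last digit at the 10^-1 place).
39.7 × 8.79 = 348.963 → 349 s (3 s.f., last digit at the 10^0 place).
Sum: 351.7686 s; keep the coarser place, 10^0.
Result: 352 s.

352 s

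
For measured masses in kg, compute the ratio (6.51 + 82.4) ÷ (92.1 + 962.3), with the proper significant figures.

6.51 + 82.4 = 88.91, limited to 1 d.p. → 3 s.f.; 92.1 + 962.3 = 1054.4, limited to 1 d.p. → 5 s.f.
Carrying full precision, 88.91 ÷ 1054.4 = 0.0843228376328…; keep min(3, 5) = 3 s.f.
Rounded to 3 significant figures: 0.0843.

0.0843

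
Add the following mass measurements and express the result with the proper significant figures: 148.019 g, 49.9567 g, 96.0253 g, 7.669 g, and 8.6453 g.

310.315 g

148.019 g + 49.9567 g + 96.0253 g + 7.669 g + 8.6453 g = 310.3153 g.
Addition/subtraction keeps the fewest decimal places: 148.019 → 3 decimal places, 49.9567 → 4 decimal places, 96.0253 → 4 decimal places, 7.669 → 3 decimal places, 8.6453 → 4 decimal places; limit is 3.
Rounded to 3 decimal places: 310.315 g.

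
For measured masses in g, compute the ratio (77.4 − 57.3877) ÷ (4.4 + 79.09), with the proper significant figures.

77.4 − 57.3877 = 20.0123, limited to 1 d.p. → 3 s.f.; 4.4 + 79.09 = 83.49, limited to 1 d.p. → 3 s.f.
Carrying full precision, 20.0123 ÷ 83.49 = 0.239696969697…; keep min(3, 3) = 3 s.f.
Rounded to 3 significant figures: 0.240.

0.240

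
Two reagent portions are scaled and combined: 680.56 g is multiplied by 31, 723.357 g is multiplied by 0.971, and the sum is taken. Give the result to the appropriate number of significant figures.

680.56 × 31 = 21097.36 → 2.1 × 10⁴ g (2 s.f., last digit at the 10^3 place).
723.357 × 0.971 = 702.379647 → 702 g (3 s.f., last digit at the 10^0 place).
Sum: 21799.739647 g; keep the coarser place, 10^3.
Result: 2.2 × 10⁴ g.

2.2 × 10⁴ g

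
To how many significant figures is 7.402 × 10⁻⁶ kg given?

4

7.402 × 10⁻⁶: in scientific notation every digit of the coefficient is significant.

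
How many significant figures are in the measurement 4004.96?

6

4004.96: zeros between nonzero digits are significant.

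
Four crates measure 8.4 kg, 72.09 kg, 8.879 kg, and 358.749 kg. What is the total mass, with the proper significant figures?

8.4 kg + 72.09 kg + 8.879 kg + 358.749 kg = 448.118 kg.
Addition/subtraction keeps the fewest decimal places: 8.4 → 1 decimal place, 72.09 → 2 decimal places, 8.879 → 3 decimal places, 358.749 → 3 decimal places; limit is 1.
Rounded to 1 decimal place: 4.481 × 10^2 kg.

4.481 × 10^2 kg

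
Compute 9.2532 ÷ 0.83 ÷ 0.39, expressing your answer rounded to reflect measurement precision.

29

9.2532 ÷ 0.83 ÷ 0.39 = 28.5857275255…
Multiplication/division keeps the fewest significant figures: 9.2532 → 5 s.f., 0.83 → 2 s.f., 0.39 → 2 s.f.; limit is 2.
Rounded to 2 significant figures: 29.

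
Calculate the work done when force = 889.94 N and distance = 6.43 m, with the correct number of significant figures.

5.72 × 10³ J

work done = 889.94 N × 6.43 m = 5722.3142 J.
889.94 has 5 significant figures; 6.43 has 3.
Division/multiplication keeps the fewest: 3 significant figures.
Rounded: 5.72 × 10³ J.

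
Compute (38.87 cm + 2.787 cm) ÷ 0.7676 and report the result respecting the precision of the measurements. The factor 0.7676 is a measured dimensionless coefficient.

54.27 cm

38.87 cm + 2.787 cm = 41.657 cm; the sum is limited to 2 decimal places (4 s.f.).
Carrying full precision, 41.657 ÷ 0.7676 = 54.2691505993… cm; 0.7676 has 4 s.f., so the result keeps min(4, 4) = 4 s.f.
Rounded to 4 significant figures: 54.27 cm.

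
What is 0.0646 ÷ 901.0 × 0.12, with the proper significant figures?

0.0646 ÷ 901.0 × 0.12 = 0.00000860377358491…
Multiplication/division keeps the fewest significant figures: 0.0646 → 3 s.f., 901.0 → 4 s.f., 0.12 → 2 s.f.; limit is 2.
Rounded to 2 significant figures: 8.6 × 10⁻⁶.

8.6 × 10⁻⁶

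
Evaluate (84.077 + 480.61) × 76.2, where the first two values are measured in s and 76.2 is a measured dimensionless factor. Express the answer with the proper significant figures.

4.30 × 10⁴ s

84.077 s + 480.61 s = 564.687 s; the sum is limited to 2 decimal places (5 s.f.).
Carrying full precision, 564.687 × 76.2 = 43029.1494 s; 76.2 has 3 s.f., so the result keeps min(5, 3) = 3 s.f.
Rounded to 3 significant figures: 4.30 × 10⁴ s.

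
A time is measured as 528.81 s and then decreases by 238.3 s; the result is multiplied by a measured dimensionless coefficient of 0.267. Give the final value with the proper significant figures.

528.81 s − 238.3 s = 290.51 s; the difference is limited to 1 decimal place (4 s.f.).
Carrying full precision, 290.51 × 0.267 = 77.56617 s; 0.267 has 3 s.f., so the result keeps min(4, 3) = 3 s.f.
Rounded to 3 significant figures: 77.6 s.

77.6 s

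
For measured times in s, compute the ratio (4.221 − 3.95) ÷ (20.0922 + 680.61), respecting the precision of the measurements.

4.221 − 3.95 = 0.271, limited to 2 d.p. → 2 s.f.; 20.0922 + 680.61 = 700.7022, limited to 2 d.p. → 5 s.f.
Carrying full precision, 0.271 ÷ 700.7022 = 0.000386754886741…; keep min(2, 5) = 2 s.f.
Rounded to 2 significant figures: 3.9 × 10⁻⁴.

3.9 × 10⁻⁴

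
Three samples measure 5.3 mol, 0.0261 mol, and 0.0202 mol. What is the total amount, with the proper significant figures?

5.3 mol + 0.0261 mol + 0.0202 mol = 5.3463 mol.
Addition/subtraction keeps the fewest decimal places: 5.3 → 1 decimal place, 0.0261 → 4 decimal places, 0.0202 → 4 decimal places; limit is 1.
Rounded to 1 decimal place: 5.3 mol.

5.3 mol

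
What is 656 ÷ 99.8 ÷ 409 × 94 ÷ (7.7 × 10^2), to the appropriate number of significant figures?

656 ÷ 99.8 ÷ 409 × 94 ÷ (7.7 × 10^2) = 0.0019619463103…
Multiplication/division keeps the fewest significant figures: 656 → 3 s.f., 99.8 → 3 s.f., 409 → 3 s.f., 94 → 2 s.f., 7.7 × 10^2 → 2 s.f.; limit is 2.
Rounded to 2 significant figures: 0.0020.

0.0020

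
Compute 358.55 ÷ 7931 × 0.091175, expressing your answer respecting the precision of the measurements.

0.004122

358.55 ÷ 7931 × 0.091175 = 0.00412190092674…
Multiplication/division keeps the fewest significant figures: 358.55 → 5 s.f., 7931 → 4 s.f., 0.091175 → 5 s.f.; limit is 4.
Rounded to 4 significant figures: 0.004122.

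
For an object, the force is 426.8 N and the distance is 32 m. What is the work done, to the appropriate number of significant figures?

work done = 426.8 N × 32 m = 13657.6 J.
426.8 has 4 significant figures; 32 has 2.
Division/multiplication keeps the fewest: 2 significant figures.
Rounded: 1.4 × 10⁴ J.

1.4 × 10⁴ J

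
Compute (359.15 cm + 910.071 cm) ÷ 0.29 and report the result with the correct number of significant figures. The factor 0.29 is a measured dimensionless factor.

4.4 × 10³ cm

359.15 cm + 910.071 cm = 1269.221 cm; the sum is limited to 2 decimal places (6 s.f.).
Carrying full precision, 1269.221 ÷ 0.29 = 4376.62413793… cm; 0.29 has 2 s.f., so the result keeps min(6, 2) = 2 s.f.
Rounded to 2 significant figures: 4.4 × 10³ cm.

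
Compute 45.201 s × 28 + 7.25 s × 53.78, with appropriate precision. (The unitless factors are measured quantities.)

45.201 × 28 = 1265.628 → 1.3 × 10³ s (2 s.f., last digit at the 10^2 place).
7.25 × 53.78 = 389.905 → 3.90 × 10² s (3 s.f., last digit at the 10^0 place).
Sum: 1655.533 s; keep the coarser place, 10^2.
Result: 1.7 × 10³ s.

1.7 × 10³ s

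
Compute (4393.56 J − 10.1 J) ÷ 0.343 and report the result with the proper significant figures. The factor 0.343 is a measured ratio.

1.28 × 10^4 J

4393.56 J − 10.1 J = 4383.46 J; the difference is limited to 1 decimal place (5 s.f.).
Carrying full precision, 4383.46 ÷ 0.343 = 12779.7667638… J; 0.343 has 3 s.f., so the result keeps min(5, 3) = 3 s.f.
Rounded to 3 significant figures: 1.28 × 10^4 J.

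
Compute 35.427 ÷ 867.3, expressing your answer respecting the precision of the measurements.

0.04085

35.427 ÷ 867.3 = 0.0408474576271…
Multiplication/division keeps the fewest significant figures: 35.427 → 5 s.f., 867.3 → 4 s.f.; limit is 4.
Rounded to 4 significant figures: 0.04085.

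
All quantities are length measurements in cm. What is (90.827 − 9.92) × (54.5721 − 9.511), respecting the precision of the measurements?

90.827 − 9.92 = 80.907, limited to 2 d.p. → 4 s.f.; 54.5721 − 9.511 = 45.0611, limited to 3 d.p. → 5 s.f.
Carrying full precision, 80.907 × 45.0611 = 3645.7584177; keep min(4, 5) = 4 s.f.
Rounded to 4 significant figures: 3646 cm².

3646 cm²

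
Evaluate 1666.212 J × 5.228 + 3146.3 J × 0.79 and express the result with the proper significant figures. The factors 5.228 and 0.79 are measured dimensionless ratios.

1.12 × 10⁴ J

1666.212 × 5.228 = 8710.956336 → 8711 J (4 s.f., last digit at the 10^0 place).
3146.3 × 0.79 = 2485.577 → 2.5 × 10³ J (2 s.f., last digit at the 10^2 place).
Sum: 11196.533336 J; keep the coarser place, 10^2.
Result: 1.12 × 10⁴ J.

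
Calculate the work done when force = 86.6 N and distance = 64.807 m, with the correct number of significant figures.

5.61 × 10^3 J

work done = 86.6 N × 64.807 m = 5612.2862 J.
86.6 has 3 significant figures; 64.807 has 5.
Division/multiplication keeps the fewest: 3 significant figures.
Rounded: 5.61 × 10^3 J.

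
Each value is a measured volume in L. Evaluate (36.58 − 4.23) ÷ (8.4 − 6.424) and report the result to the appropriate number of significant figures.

36.58 − 4.23 = 32.35, limited to 2 d.p. → 4 s.f.; 8.4 − 6.424 = 1.976, limited to 1 d.p. → 2 s.f.
Carrying full precision, 32.35 ÷ 1.976 = 16.3714574899…; keep min(4, 2) = 2 s.f.
Rounded to 2 significant figures: 16.

16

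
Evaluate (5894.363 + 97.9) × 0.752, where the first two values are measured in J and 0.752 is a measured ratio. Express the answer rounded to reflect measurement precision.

4.51 × 10³ J

5894.363 J + 97.9 J = 5992.263 J; the sum is limited to 1 decimal place (5 s.f.).
Carrying full precision, 5992.263 × 0.752 = 4506.181776 J; 0.752 has 3 s.f., so the result keeps min(5, 3) = 3 s.f.
Rounded to 3 significant figures: 4.51 × 10³ J.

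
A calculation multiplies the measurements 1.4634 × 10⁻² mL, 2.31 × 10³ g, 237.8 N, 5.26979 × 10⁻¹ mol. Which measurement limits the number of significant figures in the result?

1.4634 × 10⁻² mL → 5 s.f.; 2.31 × 10³ g → 3 s.f.; 237.8 N → 4 s.f.; 5.26979 × 10⁻¹ mol → 6 s.f.
The fewest is 3 significant figures, from 2.31 × 10³ g.

2.31 × 10³ g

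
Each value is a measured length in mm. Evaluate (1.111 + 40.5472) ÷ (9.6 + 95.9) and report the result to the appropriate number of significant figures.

0.3949

1.111 + 40.5472 = 41.6582, limited to 3 d.p. → 5 s.f.; 9.6 + 95.9 = 105.5, limited to 1 d.p. → 4 s.f.
Carrying full precision, 41.6582 ÷ 105.5 = 0.394864454976…; keep min(5, 4) = 4 s.f.
Rounded to 4 significant figures: 0.3949.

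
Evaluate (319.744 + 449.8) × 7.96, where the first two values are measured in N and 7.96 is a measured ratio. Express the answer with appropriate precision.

319.744 N + 449.8 N = 769.544 N; the sum is limited to 1 decimal place (4 s.f.).
Carrying full precision, 769.544 × 7.96 = 6125.57024 N; 7.96 has 3 s.f., so the result keeps min(4, 3) = 3 s.f.
Rounded to 3 significant figures: 6.13 × 10³ N.

6.13 × 10³ N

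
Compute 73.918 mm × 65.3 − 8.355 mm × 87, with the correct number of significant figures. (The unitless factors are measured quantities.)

73.918 × 65.3 = 4826.8454 → 4.83 × 10³ mm (3 s.f., last digit at the 10^1 place).
8.355 × 87 = 726.885 → 7.3 × 10² mm (2 s.f., last digit at the 10^1 place).
Difference: 4099.9604 mm; keep the coarser place, 10^1.
Result: 4.10 × 10³ mm.

4.10 × 10³ mm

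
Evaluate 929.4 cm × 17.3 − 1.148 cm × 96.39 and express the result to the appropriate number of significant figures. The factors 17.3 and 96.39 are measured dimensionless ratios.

1.60 × 10⁴ cm

929.4 × 17.3 = 16078.62 → 1.61 × 10⁴ cm (3 s.f., last digit at the 10^2 place).
1.148 × 96.39 = 110.65572 → 1.107 × 10² cm (4 s.f., last digit at the 10^-1 place).
Difference: 15967.96428 cm; keep the coarser place, 10^2.
Result: 1.60 × 10⁴ cm.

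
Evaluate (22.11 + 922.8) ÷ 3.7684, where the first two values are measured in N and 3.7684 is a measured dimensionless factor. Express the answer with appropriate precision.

22.11 N + 922.8 N = 944.91 N; the sum is limited to 1 decimal place (4 s.f.).
Carrying full precision, 944.91 ÷ 3.7684 = 250.745674557… N; 3.7684 has 5 s.f., so the result keeps min(4, 5) = 4 s.f.
Rounded to 4 significant figures: 250.7 N.

250.7 N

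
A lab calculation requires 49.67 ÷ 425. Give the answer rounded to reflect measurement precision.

0.117

49.67 ÷ 425 = 0.116870588235…
Multiplication/division keeps the fewest significant figures: 49.67 → 4 s.f., 425 → 3 s.f.; limit is 3.
Rounded to 3 significant figures: 0.117.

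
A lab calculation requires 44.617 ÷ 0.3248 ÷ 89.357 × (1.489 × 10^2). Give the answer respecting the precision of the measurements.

228.9

44.617 ÷ 0.3248 ÷ 89.357 × (1.489 × 10^2) = 228.902461516…
Multiplication/division keeps the fewest significant figures: 44.617 → 5 s.f., 0.3248 → 4 s.f., 89.357 → 5 s.f., 1.489 × 10^2 → 4 s.f.; limit is 4.
Rounded to 4 significant figures: 228.9.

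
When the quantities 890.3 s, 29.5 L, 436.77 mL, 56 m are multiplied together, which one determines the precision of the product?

890.3 s → 4 s.f.; 29.5 L → 3 s.f.; 436.77 mL → 5 s.f.; 56 m → 2 s.f.
The fewest is 2 significant figures, from 56 m.

56 m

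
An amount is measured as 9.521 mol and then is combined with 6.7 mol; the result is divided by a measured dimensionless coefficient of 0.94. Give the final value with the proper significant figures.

17 mol

9.521 mol + 6.7 mol = 16.221 mol; the sum is limited to 1 decimal place (3 s.f.).
Carrying full precision, 16.221 ÷ 0.94 = 17.2563829787… mol; 0.94 has 2 s.f., so the result keeps min(3, 2) = 2 s.f.
Rounded to 2 significant figures: 17 mol.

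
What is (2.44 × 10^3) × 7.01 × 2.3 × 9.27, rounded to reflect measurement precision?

3.6 × 10^5

(2.44 × 10^3) × 7.01 × 2.3 × 9.27 = 364682.9124
Multiplication/division keeps the fewest significant figures: 2.44 × 10^3 → 3 s.f., 7.01 → 3 s.f., 2.3 → 2 s.f., 9.27 → 3 s.f.; limit is 2.
Rounded to 2 significant figures: 3.6 × 10^5.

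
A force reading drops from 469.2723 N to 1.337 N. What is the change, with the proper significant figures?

469.2723 N − 1.337 N = 467.9353 N.
Addition/subtraction keeps the fewest decimal places: 469.2723 → 4 decimal places, 1.337 → 3 decimal places; limit is 3.
Rounded to 3 decimal places: 467.935 N.

467.935 N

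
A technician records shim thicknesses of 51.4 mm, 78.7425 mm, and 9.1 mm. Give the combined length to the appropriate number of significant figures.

1.392 × 10^2 mm

51.4 mm + 78.7425 mm + 9.1 mm = 139.2425 mm.
Addition/subtraction keeps the fewest decimal places: 51.4 → 1 decimal place, 78.7425 → 4 decimal places, 9.1 → 1 decimal place; limit is 1.
Rounded to 1 decimal place: 1.392 × 10^2 mm.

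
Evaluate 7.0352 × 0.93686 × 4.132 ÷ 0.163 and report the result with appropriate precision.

167

7.0352 × 0.93686 × 4.132 ÷ 0.163 = 167.079764137…
Multiplication/division keeps the fewest significant figures: 7.0352 → 5 s.f., 0.93686 → 5 s.f., 4.132 → 4 s.f., 0.163 → 3 s.f.; limit is 3.
Rounded to 3 significant figures: 167.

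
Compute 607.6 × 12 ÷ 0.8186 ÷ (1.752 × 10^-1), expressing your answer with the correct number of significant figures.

5.1 × 10^4

607.6 × 12 ÷ 0.8186 ÷ (1.752 × 10^-1) = 50838.55162…
Multiplication/division keeps the fewest significant figures: 607.6 → 4 s.f., 12 → 2 s.f., 0.8186 → 4 s.f., 1.752 × 10^-1 → 4 s.f.; limit is 2.
Rounded to 2 significant figures: 5.1 × 10^4.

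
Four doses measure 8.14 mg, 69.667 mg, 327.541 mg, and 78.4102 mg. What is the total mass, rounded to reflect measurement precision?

8.14 mg + 69.667 mg + 327.541 mg + 78.4102 mg = 483.7582 mg.
Addition/subtraction keeps the fewest decimal places: 8.14 → 2 decimal places, 69.667 → 3 decimal places, 327.541 → 3 decimal places, 78.4102 → 4 decimal places; limit is 2.
Rounded to 2 decimal places: 483.76 mg.

483.76 mg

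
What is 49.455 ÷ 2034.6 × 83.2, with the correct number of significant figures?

49.455 ÷ 2034.6 × 83.2 = 2.02234149219…
Multiplication/division keeps the fewest significant figures: 49.455 → 5 s.f., 2034.6 → 5 s.f., 83.2 → 3 s.f.; limit is 3.
Rounded to 3 significant figures: 2.02.

2.02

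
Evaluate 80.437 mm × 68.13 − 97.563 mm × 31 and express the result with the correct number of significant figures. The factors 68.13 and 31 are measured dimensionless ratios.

80.437 × 68.13 = 5480.17281 → 5.480 × 10³ mm (4 s.f., last digit at the 10^0 place).
97.563 × 31 = 3024.453 → 3.0 × 10³ mm (2 s.f., last digit at the 10^2 place).
Difference: 2455.71981 mm; keep the coarser place, 10^2.
Result: 2.5 × 10³ mm.

2.5 × 10³ mm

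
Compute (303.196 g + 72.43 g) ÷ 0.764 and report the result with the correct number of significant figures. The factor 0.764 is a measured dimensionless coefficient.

492 g

303.196 g + 72.43 g = 375.626 g; the sum is limited to 2 decimal places (5 s.f.).
Carrying full precision, 375.626 ÷ 0.764 = 491.657068063… g; 0.764 has 3 s.f., so the result keeps min(5, 3) = 3 s.f.
Rounded to 3 significant figures: 492 g.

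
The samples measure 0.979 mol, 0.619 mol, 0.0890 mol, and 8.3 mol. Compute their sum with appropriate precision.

0.979 mol + 0.619 mol + 0.0890 mol + 8.3 mol = 9.9870 mol.
Addition/subtraction keeps the fewest decimal places: 0.979 → 3 decimal places, 0.619 → 3 decimal places, 0.0890 → 4 decimal places, 8.3 → 1 decimal place; limit is 1.
Rounded to 1 decimal place: 10.0 mol.

10.0 mol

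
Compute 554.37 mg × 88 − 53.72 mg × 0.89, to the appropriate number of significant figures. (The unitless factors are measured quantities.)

554.37 × 88 = 48784.56 → 4.9 × 10⁴ mg (2 s.f., last digit at the 10^3 place).
53.72 × 0.89 = 47.8108 → 48 mg (2 s.f., last digit at the 10^0 place).
Difference: 48736.7492 mg; keep the coarser place, 10^3.
Result: 4.9 × 10⁴ mg.

4.9 × 10⁴ mg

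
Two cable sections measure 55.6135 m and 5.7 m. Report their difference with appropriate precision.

55.6135 m − 5.7 m = 49.9135 m.
Addition/subtraction keeps the fewest decimal places: 55.6135 → 4 decimal places, 5.7 → 1 decimal place; limit is 1.
Rounded to 1 decimal place: 49.9 m.

49.9 m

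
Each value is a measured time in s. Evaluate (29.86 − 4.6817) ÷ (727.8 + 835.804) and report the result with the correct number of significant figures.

29.86 − 4.6817 = 25.1783, limited to 2 d.p. → 4 s.f.; 727.8 + 835.804 = 1563.604, limited to 1 d.p. → 5 s.f.
Carrying full precision, 25.1783 ÷ 1563.604 = 0.0161027344519…; keep min(4, 5) = 4 s.f.
Rounded to 4 significant figures: 1.610 × 10⁻².

1.610 × 10⁻²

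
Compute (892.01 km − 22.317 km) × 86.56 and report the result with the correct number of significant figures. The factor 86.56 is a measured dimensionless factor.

7.528 × 10⁴ km

892.01 km − 22.317 km = 869.693 km; the difference is limited to 2 decimal places (5 s.f.).
Carrying full precision, 869.693 × 86.56 = 75280.62608 km; 86.56 has 4 s.f., so the result keeps min(5, 4) = 4 s.f.
Rounded to 4 significant figures: 7.528 × 10⁴ km.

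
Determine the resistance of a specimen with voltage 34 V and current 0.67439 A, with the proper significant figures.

resistance = 34 V ÷ 0.67439 A = 50.4159314343… Ω.
34 has 2 significant figures; 0.67439 has 5.
Division/multiplication keeps the fewest: 2 significant figures.
Rounded: 50. Ω.

50. Ω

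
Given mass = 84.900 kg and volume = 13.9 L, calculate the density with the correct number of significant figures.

6.11 kg/L

density = 84.900 kg ÷ 13.9 L = 6.10791366906… kg/L.
84.900 has 5 significant figures; 13.9 has 3.
Division/multiplication keeps the fewest: 3 significant figures.
Rounded: 6.11 kg/L.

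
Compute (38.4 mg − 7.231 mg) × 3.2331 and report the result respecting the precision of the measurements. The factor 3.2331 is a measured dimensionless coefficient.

101 mg

38.4 mg − 7.231 mg = 31.169 mg; the difference is limited to 1 decimal place (3 s.f.).
Carrying full precision, 31.169 × 3.2331 = 100.7724939 mg; 3.2331 has 5 s.f., so the result keeps min(3, 5) = 3 s.f.
Rounded to 3 significant figures: 101 mg.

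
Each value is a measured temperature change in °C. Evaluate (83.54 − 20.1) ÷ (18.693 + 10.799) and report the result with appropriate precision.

83.54 − 20.1 = 63.44, limited to 1 d.p. → 3 s.f.; 18.693 + 10.799 = 29.492, limited to 3 d.p. → 5 s.f.
Carrying full precision, 63.44 ÷ 29.492 = 2.15109182151…; keep min(3, 5) = 3 s.f.
Rounded to 3 significant figures: 2.15.

2.15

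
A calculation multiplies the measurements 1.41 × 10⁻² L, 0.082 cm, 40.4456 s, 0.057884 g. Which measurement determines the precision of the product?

1.41 × 10⁻² L → 3 s.f.; 0.082 cm → 2 s.f.; 40.4456 s → 6 s.f.; 0.057884 g → 5 s.f.
The fewest is 2 significant figures, from 0.082 cm.

0.082 cm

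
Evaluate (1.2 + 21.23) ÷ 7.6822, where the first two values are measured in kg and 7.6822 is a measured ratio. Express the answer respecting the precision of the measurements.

1.2 kg + 21.23 kg = 22.43 kg; the sum is limited to 1 decimal place (3 s.f.).
Carrying full precision, 22.43 ÷ 7.6822 = 2.91973653381… kg; 7.6822 has 5 s.f., so the result keeps min(3, 5) = 3 s.f.
Rounded to 3 significant figures: 2.92 kg.

2.92 kg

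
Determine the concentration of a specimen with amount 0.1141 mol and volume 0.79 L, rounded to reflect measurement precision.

0.14 mol/L

concentration = 0.1141 mol ÷ 0.79 L = 0.144430379747… mol/L.
0.1141 has 4 significant figures; 0.79 has 2.
Division/multiplication keeps the fewest: 2 significant figures.
Rounded: 0.14 mol/L.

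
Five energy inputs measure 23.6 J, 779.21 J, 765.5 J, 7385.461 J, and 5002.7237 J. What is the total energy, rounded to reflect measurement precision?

23.6 J + 779.21 J + 765.5 J + 7385.461 J + 5002.7237 J = 13956.4947 J.
Addition/subtraction keeps the fewest decimal places: 23.6 → 1 decimal place, 779.21 → 2 decimal places, 765.5 → 1 decimal place, 7385.461 → 3 decimal places, 5002.7237 → 4 decimal places; limit is 1.
Rounded to 1 decimal place: 13956.5 J.

13956.5 J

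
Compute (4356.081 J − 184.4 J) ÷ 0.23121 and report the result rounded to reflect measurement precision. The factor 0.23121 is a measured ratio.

4356.081 J − 184.4 J = 4171.681 J; the difference is limited to 1 decimal place (5 s.f.).
Carrying full precision, 4171.681 ÷ 0.23121 = 18042.8225423… J; 0.23121 has 5 s.f., so the result keeps min(5, 5) = 5 s.f.
Rounded to 5 significant figures: 18043 J.

18043 J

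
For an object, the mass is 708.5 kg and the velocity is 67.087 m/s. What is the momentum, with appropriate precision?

momentum = 708.5 kg × 67.087 m/s = 47531.1395 kg·m/s.
708.5 has 4 significant figures; 67.087 has 5.
Division/multiplication keeps the fewest: 4 significant figures.
Rounded: 4.753 × 10⁴ kg·m/s.

4.753 × 10⁴ kg·m/s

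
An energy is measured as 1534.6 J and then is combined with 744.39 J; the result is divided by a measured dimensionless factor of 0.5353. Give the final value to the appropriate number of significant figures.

4257 J

1534.6 J + 744.39 J = 2278.99 J; the sum is limited to 1 decimal place (5 s.f.).
Carrying full precision, 2278.99 ÷ 0.5353 = 4257.40706146… J; 0.5353 has 4 s.f., so the result keeps min(5, 4) = 4 s.f.
Rounded to 4 significant figures: 4257 J.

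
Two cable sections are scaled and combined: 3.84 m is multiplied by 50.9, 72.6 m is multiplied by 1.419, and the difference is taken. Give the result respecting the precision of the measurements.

92 m

3.84 × 50.9 = 195.456 → 195 m (3 s.f., last digit at the 10^0 place).
72.6 × 1.419 = 103.0194 → 1.03 × 10² m (3 s.f., last digit at the 10^0 place).
Difference: 92.4366 m; keep the coarser place, 10^0.
Result: 92 m.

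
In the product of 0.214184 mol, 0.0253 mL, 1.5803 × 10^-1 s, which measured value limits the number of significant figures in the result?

0.214184 mol → 6 s.f.; 0.0253 mL → 3 s.f.; 1.5803 × 10^-1 s → 5 s.f.
The fewest is 3 significant figures, from 0.0253 mL.

0.0253 mL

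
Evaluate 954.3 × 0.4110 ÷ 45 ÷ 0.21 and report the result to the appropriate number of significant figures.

954.3 × 0.4110 ÷ 45 ÷ 0.21 = 41.5044761905…
Multiplication/division keeps the fewest significant figures: 954.3 → 4 s.f., 0.4110 → 4 s.f., 45 → 2 s.f., 0.21 → 2 s.f.; limit is 2.
Rounded to 2 significant figures: 42.

42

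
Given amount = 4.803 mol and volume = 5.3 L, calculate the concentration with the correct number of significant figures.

0.91 mol/L

concentration = 4.803 mol ÷ 5.3 L = 0.906226415094… mol/L.
4.803 has 4 significant figures; 5.3 has 2.
Division/multiplication keeps the fewest: 2 significant figures.
Rounded: 0.91 mol/L.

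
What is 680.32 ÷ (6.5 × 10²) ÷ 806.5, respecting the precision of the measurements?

680.32 ÷ (6.5 × 10²) ÷ 806.5 = 0.00129776336497…
Multiplication/division keeps the fewest significant figures: 680.32 → 5 s.f., 6.5 × 10² → 2 s.f., 806.5 → 4 s.f.; limit is 2.
Rounded to 2 significant figures: 0.0013.

0.0013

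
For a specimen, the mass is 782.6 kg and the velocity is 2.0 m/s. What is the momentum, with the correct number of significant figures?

1.6 × 10³ kg·m/s

momentum = 782.6 kg × 2.0 m/s = 1565.2 kg·m/s.
782.6 has 4 significant figures; 2.0 has 2.
Division/multiplication keeps the fewest: 2 significant figures.
Rounded: 1.6 × 10³ kg·m/s.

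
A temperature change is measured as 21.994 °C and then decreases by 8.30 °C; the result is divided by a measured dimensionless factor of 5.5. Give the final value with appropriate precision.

2.5 °C

21.994 °C − 8.30 °C = 13.694 °C; the difference is limited to 2 decimal places (4 s.f.).
Carrying full precision, 13.694 ÷ 5.5 = 2.48981818182… °C; 5.5 has 2 s.f., so the result keeps min(4, 2) = 2 s.f.
Rounded to 2 significant figures: 2.5 °C.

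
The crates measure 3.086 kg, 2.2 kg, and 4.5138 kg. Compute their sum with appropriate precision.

9.8 kg

3.086 kg + 2.2 kg + 4.5138 kg = 9.7998 kg.
Addition/subtraction keeps the fewest decimal places: 3.086 → 3 decimal places, 2.2 → 1 decimal place, 4.5138 → 4 decimal places; limit is 1.
Rounded to 1 decimal place: 9.8 kg.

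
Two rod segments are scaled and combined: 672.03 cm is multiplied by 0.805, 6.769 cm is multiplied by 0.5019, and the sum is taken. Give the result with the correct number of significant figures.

544 cm

672.03 × 0.805 = 540.98415 → 541 cm (3 s.f., last digit at the 10^0 place).
6.769 × 0.5019 = 3.3973611 → 3.397 cm (4 s.f., last digit at the 10^-3 place).
Sum: 544.3815111 cm; keep the coarser place, 10^0.
Result: 544 cm.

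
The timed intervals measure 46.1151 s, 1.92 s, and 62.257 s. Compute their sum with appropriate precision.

110.29 s

46.1151 s + 1.92 s + 62.257 s = 110.2921 s.
Addition/subtraction keeps the fewest decimal places: 46.1151 → 4 decimal places, 1.92 → 2 decimal places, 62.257 → 3 decimal places; limit is 2.
Rounded to 2 decimal places: 110.29 s.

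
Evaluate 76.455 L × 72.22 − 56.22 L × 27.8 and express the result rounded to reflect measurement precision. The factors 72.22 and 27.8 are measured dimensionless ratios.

3.96 × 10^3 L

76.455 × 72.22 = 5521.5801 → 5522 L (4 s.f., last digit at the 10^0 place).
56.22 × 27.8 = 1562.916 → 1.56 × 10^3 L (3 s.f., last digit at the 10^1 place).
Difference: 3958.6641 L; keep the coarser place, 10^1.
Result: 3.96 × 10^3 L.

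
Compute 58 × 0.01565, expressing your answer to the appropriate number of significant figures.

0.91

58 × 0.01565 = 0.9077
Multiplication/division keeps the fewest significant figures: 58 → 2 s.f., 0.01565 → 4 s.f.; limit is 2.
Rounded to 2 significant figures: 0.91.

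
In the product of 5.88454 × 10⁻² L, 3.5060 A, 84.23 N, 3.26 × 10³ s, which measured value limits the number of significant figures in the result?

3.26 × 10³ s

5.88454 × 10⁻² L → 6 s.f.; 3.5060 A → 5 s.f.; 84.23 N → 4 s.f.; 3.26 × 10³ s → 3 s.f.
The fewest is 3 significant figures, from 3.26 × 10³ s.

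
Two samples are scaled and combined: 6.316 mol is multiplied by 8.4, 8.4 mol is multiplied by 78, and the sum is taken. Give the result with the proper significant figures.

7.1 × 10^2 mol

6.316 × 8.4 = 53.0544 → 53 mol (2 s.f., last digit at the 10^0 place).
8.4 × 78 = 655.2 → 6.6 × 10^2 mol (2 s.f., last digit at the 10^1 place).
Sum: 708.2544 mol; keep the coarser place, 10^1.
Result: 7.1 × 10^2 mol.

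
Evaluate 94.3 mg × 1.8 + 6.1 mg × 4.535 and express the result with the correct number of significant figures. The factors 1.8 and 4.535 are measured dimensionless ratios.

2.0 × 10^2 mg

94.3 × 1.8 = 169.74 → 1.7 × 10^2 mg (2 s.f., last digit at the 10^1 place).
6.1 × 4.535 = 27.6635 → 28 mg (2 s.f., last digit at the 10^0 place).
Sum: 197.4035 mg; keep the coarser place, 10^1.
Result: 2.0 × 10^2 mg.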